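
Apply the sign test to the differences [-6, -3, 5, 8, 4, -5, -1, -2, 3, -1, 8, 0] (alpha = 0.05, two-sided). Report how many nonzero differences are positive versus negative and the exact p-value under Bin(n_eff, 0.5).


Step 1: Discard zero differences. Original n = 12; n_eff = number of nonzero differences = 11.
Nonzero differences (with sign): -6, -3, +5, +8, +4, -5, -1, -2, +3, -1, +8
Step 2: Count signs: positive = 5, negative = 6.
Step 3: Under H0: P(positive) = 0.5, so the number of positives S ~ Bin(11, 0.5).
Step 4: Two-sided exact p-value = sum of Bin(11,0.5) probabilities at or below the observed probability = 1.000000.
Step 5: alpha = 0.05. fail to reject H0.

n_eff = 11, pos = 5, neg = 6, p = 1.000000, fail to reject H0.


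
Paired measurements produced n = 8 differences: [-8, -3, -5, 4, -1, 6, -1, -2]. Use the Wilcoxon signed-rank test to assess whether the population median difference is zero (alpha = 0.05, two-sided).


Step 1: Drop any zero differences (none here) and take |d_i|.
|d| = [8, 3, 5, 4, 1, 6, 1, 2]
Step 2: Midrank |d_i| (ties get averaged ranks).
ranks: |8|->8, |3|->4, |5|->6, |4|->5, |1|->1.5, |6|->7, |1|->1.5, |2|->3
Step 3: Attach original signs; sum ranks with positive sign and with negative sign.
W+ = 5 + 7 = 12
W- = 8 + 4 + 6 + 1.5 + 1.5 + 3 = 24
(Check: W+ + W- = 36 should equal n(n+1)/2 = 36.)
Step 4: Test statistic W = min(W+, W-) = 12.
Step 5: Ties in |d|, so use the tie-corrected normal approximation.
        E[W] = n(n+1)/4 = 8*9/4 = 18.
        Tie groups: |d|=1 (t=2); sum(t^3 - t) = 6.
        Var[W] = n(n+1)(2n+1)/24 - sum(t^3-t)/48 = 1224/24 - 6/48 = 50.875.
        z = (W - E[W]) / sqrt(Var[W]) = (12 - 18) / 7.1327 = -0.8412.
        Two-sided p = 2*Phi(z) = 0.400236.
Step 6: alpha = 0.05. fail to reject H0.

W+ = 12, W- = 24, W = min = 12, p = 0.400236, fail to reject H0.


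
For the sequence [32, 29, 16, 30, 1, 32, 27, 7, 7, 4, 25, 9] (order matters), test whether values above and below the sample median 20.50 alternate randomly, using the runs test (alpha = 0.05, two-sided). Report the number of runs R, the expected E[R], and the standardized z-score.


Step 1: Compute median = 20.50; label A = above, B = below.
Labels in order: AABABAABBBAB  (n_A = 6, n_B = 6)
Step 2: Count runs R = 8.
Step 3: Under H0 (random ordering), E[R] = 2*n_A*n_B/(n_A+n_B) + 1 = 2*6*6/12 + 1 = 7.0000.
        Var[R] = 2*n_A*n_B*(2*n_A*n_B - n_A - n_B) / ((n_A+n_B)^2 * (n_A+n_B-1)) = 4320/1584 = 2.7273.
        SD[R] = 1.6514.
Step 4: Continuity-corrected z = (R - 0.5 - E[R]) / SD[R] = (8 - 0.5 - 7.0000) / 1.6514 = 0.3028.
Step 5: Two-sided p-value via normal approximation = 2*(1 - Phi(|z|)) = 0.762069.
Step 6: alpha = 0.05. fail to reject H0.

R = 8, z = 0.3028, p = 0.762069, fail to reject H0.


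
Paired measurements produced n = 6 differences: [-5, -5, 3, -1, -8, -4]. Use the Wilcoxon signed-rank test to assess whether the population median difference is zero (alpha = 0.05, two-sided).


Step 1: Drop any zero differences (none here) and take |d_i|.
|d| = [5, 5, 3, 1, 8, 4]
Step 2: Midrank |d_i| (ties get averaged ranks).
ranks: |5|->4.5, |5|->4.5, |3|->2, |1|->1, |8|->6, |4|->3
Step 3: Attach original signs; sum ranks with positive sign and with negative sign.
W+ = 2 = 2
W- = 4.5 + 4.5 + 1 + 6 + 3 = 19
(Check: W+ + W- = 21 should equal n(n+1)/2 = 21.)
Step 4: Test statistic W = min(W+, W-) = 2.
Step 5: Ties in |d|, so use the tie-corrected normal approximation.
        E[W] = n(n+1)/4 = 6*7/4 = 10.5.
        Tie groups: |d|=5 (t=2); sum(t^3 - t) = 6.
        Var[W] = n(n+1)(2n+1)/24 - sum(t^3-t)/48 = 546/24 - 6/48 = 22.625.
        z = (W - E[W]) / sqrt(Var[W]) = (2 - 10.5) / 4.7566 = -1.7870.
        Two-sided p = 2*Phi(z) = 0.073937.
Step 6: alpha = 0.05. fail to reject H0.

W+ = 2, W- = 19, W = min = 2, p = 0.073937, fail to reject H0.


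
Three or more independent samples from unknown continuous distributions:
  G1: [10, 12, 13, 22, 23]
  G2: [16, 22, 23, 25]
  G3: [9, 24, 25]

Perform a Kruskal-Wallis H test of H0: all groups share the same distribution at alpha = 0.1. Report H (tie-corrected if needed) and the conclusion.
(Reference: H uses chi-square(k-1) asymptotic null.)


Step 1: Combine all N = 12 observations and assign midranks.
sorted (value, group, rank): (9,G3,1), (10,G1,2), (12,G1,3), (13,G1,4), (16,G2,5), (22,G1,6.5), (22,G2,6.5), (23,G1,8.5), (23,G2,8.5), (24,G3,10), (25,G2,11.5), (25,G3,11.5)
Step 2: Sum ranks within each group.
R_1 = 24 (n_1 = 5)
R_2 = 31.5 (n_2 = 4)
R_3 = 22.5 (n_3 = 3)
Step 3: H = 12/(N(N+1)) * sum(R_i^2/n_i) - 3(N+1)
     = 12/(12*13) * (24^2/5 + 31.5^2/4 + 22.5^2/3) - 3*13
     = 0.076923 * 532.013 - 39
     = 1.924038.
Step 4: Ties present; correction factor C = 1 - 18/(12^3 - 12) = 0.989510. Corrected H = 1.924038 / 0.989510 = 1.944435.
Step 5: Under H0, H ~ chi^2(2); p-value = 0.378243.
Step 6: alpha = 0.1. fail to reject H0.

H = 1.9444, df = 2, p = 0.378243, fail to reject H0.


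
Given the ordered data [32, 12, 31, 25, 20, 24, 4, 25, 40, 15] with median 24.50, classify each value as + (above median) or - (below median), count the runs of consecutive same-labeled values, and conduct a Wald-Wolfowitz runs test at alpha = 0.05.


Step 1: Compute median = 24.50; label A = above, B = below.
Labels in order: ABAABBBAAB  (n_A = 5, n_B = 5)
Step 2: Count runs R = 6.
Step 3: Under H0 (random ordering), E[R] = 2*n_A*n_B/(n_A+n_B) + 1 = 2*5*5/10 + 1 = 6.0000.
        Var[R] = 2*n_A*n_B*(2*n_A*n_B - n_A - n_B) / ((n_A+n_B)^2 * (n_A+n_B-1)) = 2000/900 = 2.2222.
        SD[R] = 1.4907.
Step 4: R = E[R], so z = 0 with no continuity correction.
Step 5: Two-sided p-value via normal approximation = 2*(1 - Phi(|z|)) = 1.000000.
Step 6: alpha = 0.05. fail to reject H0.

R = 6, z = 0.0000, p = 1.000000, fail to reject H0.


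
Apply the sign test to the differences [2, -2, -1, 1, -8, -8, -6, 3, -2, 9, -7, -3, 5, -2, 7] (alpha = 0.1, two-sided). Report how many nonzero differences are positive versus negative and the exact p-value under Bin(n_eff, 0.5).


Step 1: Discard zero differences. Original n = 15; n_eff = number of nonzero differences = 15.
Nonzero differences (with sign): +2, -2, -1, +1, -8, -8, -6, +3, -2, +9, -7, -3, +5, -2, +7
Step 2: Count signs: positive = 6, negative = 9.
Step 3: Under H0: P(positive) = 0.5, so the number of positives S ~ Bin(15, 0.5).
Step 4: Two-sided exact p-value = sum of Bin(15,0.5) probabilities at or below the observed probability = 0.607239.
Step 5: alpha = 0.1. fail to reject H0.

n_eff = 15, pos = 6, neg = 9, p = 0.607239, fail to reject H0.


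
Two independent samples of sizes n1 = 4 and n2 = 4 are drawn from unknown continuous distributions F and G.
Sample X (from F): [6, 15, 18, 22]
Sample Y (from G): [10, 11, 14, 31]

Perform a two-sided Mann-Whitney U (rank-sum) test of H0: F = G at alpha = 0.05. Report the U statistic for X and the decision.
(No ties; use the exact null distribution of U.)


Step 1: Combine and sort all 8 observations; assign midranks.
sorted (value, group): (6,X), (10,Y), (11,Y), (14,Y), (15,X), (18,X), (22,X), (31,Y)
ranks: 6->1, 10->2, 11->3, 14->4, 15->5, 18->6, 22->7, 31->8
Step 2: Rank sum for X: R1 = 1 + 5 + 6 + 7 = 19.
Step 3: U_X = R1 - n1(n1+1)/2 = 19 - 4*5/2 = 19 - 10 = 9.
       U_Y = n1*n2 - U_X = 16 - 9 = 7.
Step 4: No ties, so the exact null distribution of U (based on enumerating the C(8,4) = 70 equally likely rank assignments) gives the two-sided p-value.
Step 5: p-value = 0.885714; compare to alpha = 0.05. fail to reject H0.

U_X = 9, p = 0.885714, fail to reject H0 at alpha = 0.05.


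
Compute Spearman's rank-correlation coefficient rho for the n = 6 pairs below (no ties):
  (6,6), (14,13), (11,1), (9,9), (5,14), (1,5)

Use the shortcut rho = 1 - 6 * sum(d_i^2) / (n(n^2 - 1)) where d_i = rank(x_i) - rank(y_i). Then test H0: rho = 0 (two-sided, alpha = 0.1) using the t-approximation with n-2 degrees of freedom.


Step 1: Rank x and y separately (midranks; no ties here).
rank(x): 6->3, 14->6, 11->5, 9->4, 5->2, 1->1
rank(y): 6->3, 13->5, 1->1, 9->4, 14->6, 5->2
Step 2: d_i = R_x(i) - R_y(i); compute d_i^2.
  (3-3)^2=0, (6-5)^2=1, (5-1)^2=16, (4-4)^2=0, (2-6)^2=16, (1-2)^2=1
sum(d^2) = 34.
Step 3: rho = 1 - 6*34 / (6*(6^2 - 1)) = 1 - 204/210 = 0.028571.
Step 4: Under H0, t = rho * sqrt((n-2)/(1-rho^2)) = 0.0572 ~ t(4).
Step 5: Two-sided p-value from the t-distribution with 4 df = 0.957155.
Step 6: alpha = 0.1. fail to reject H0.

rho = 0.0286, p = 0.957155, fail to reject H0 at alpha = 0.1.


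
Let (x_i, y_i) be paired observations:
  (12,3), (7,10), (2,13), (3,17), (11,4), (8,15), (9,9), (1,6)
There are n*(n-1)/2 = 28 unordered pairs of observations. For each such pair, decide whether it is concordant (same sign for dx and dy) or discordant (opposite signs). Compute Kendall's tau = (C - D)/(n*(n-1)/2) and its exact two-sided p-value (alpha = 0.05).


Step 1: Enumerate the 28 unordered pairs (i,j) with i<j and classify each by sign(x_j-x_i) * sign(y_j-y_i).
  (1,2):dx=-5,dy=+7->D; (1,3):dx=-10,dy=+10->D; (1,4):dx=-9,dy=+14->D; (1,5):dx=-1,dy=+1->D
  (1,6):dx=-4,dy=+12->D; (1,7):dx=-3,dy=+6->D; (1,8):dx=-11,dy=+3->D; (2,3):dx=-5,dy=+3->D
  (2,4):dx=-4,dy=+7->D; (2,5):dx=+4,dy=-6->D; (2,6):dx=+1,dy=+5->C; (2,7):dx=+2,dy=-1->D
  (2,8):dx=-6,dy=-4->C; (3,4):dx=+1,dy=+4->C; (3,5):dx=+9,dy=-9->D; (3,6):dx=+6,dy=+2->C
  (3,7):dx=+7,dy=-4->D; (3,8):dx=-1,dy=-7->C; (4,5):dx=+8,dy=-13->D; (4,6):dx=+5,dy=-2->D
  (4,7):dx=+6,dy=-8->D; (4,8):dx=-2,dy=-11->C; (5,6):dx=-3,dy=+11->D; (5,7):dx=-2,dy=+5->D
  (5,8):dx=-10,dy=+2->D; (6,7):dx=+1,dy=-6->D; (6,8):dx=-7,dy=-9->C; (7,8):dx=-8,dy=-3->C
Step 2: C = 8, D = 20, total pairs = 28.
Step 3: tau = (C - D)/(n(n-1)/2) = (8 - 20)/28 = -0.428571.
Step 4: Exact two-sided p-value (enumerate n! = 40320 permutations of y under H0): p = 0.178869.
Step 5: alpha = 0.05. fail to reject H0.

tau_b = -0.4286 (C=8, D=20), p = 0.178869, fail to reject H0.


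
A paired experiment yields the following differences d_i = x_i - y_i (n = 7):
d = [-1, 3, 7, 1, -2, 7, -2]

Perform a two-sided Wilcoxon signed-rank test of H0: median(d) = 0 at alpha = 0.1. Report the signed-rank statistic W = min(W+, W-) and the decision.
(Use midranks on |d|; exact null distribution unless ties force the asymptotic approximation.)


Step 1: Drop any zero differences (none here) and take |d_i|.
|d| = [1, 3, 7, 1, 2, 7, 2]
Step 2: Midrank |d_i| (ties get averaged ranks).
ranks: |1|->1.5, |3|->5, |7|->6.5, |1|->1.5, |2|->3.5, |7|->6.5, |2|->3.5
Step 3: Attach original signs; sum ranks with positive sign and with negative sign.
W+ = 5 + 6.5 + 1.5 + 6.5 = 19.5
W- = 1.5 + 3.5 + 3.5 = 8.5
(Check: W+ + W- = 28 should equal n(n+1)/2 = 28.)
Step 4: Test statistic W = min(W+, W-) = 8.5.
Step 5: Ties in |d|, so use the tie-corrected normal approximation.
        E[W] = n(n+1)/4 = 7*8/4 = 14.
        Tie groups: |d|=1 (t=2), |d|=2 (t=2), |d|=7 (t=2); sum(t^3 - t) = 18.
        Var[W] = n(n+1)(2n+1)/24 - sum(t^3-t)/48 = 840/24 - 18/48 = 34.625.
        z = (W - E[W]) / sqrt(Var[W]) = (8.5 - 14) / 5.8843 = -0.9347.
        Two-sided p = 2*Phi(z) = 0.349948.
Step 6: alpha = 0.1. fail to reject H0.

W+ = 19.5, W- = 8.5, W = min = 8.5, p = 0.349948, fail to reject H0.


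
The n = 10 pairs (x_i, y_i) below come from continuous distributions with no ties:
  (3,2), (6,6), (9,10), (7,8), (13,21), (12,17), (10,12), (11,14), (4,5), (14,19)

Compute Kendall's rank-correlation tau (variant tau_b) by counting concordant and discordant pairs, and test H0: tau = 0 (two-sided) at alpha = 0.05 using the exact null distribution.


Step 1: Enumerate the 45 unordered pairs (i,j) with i<j and classify each by sign(x_j-x_i) * sign(y_j-y_i).
  (1,2):dx=+3,dy=+4->C; (1,3):dx=+6,dy=+8->C; (1,4):dx=+4,dy=+6->C; (1,5):dx=+10,dy=+19->C
  (1,6):dx=+9,dy=+15->C; (1,7):dx=+7,dy=+10->C; (1,8):dx=+8,dy=+12->C; (1,9):dx=+1,dy=+3->C
  (1,10):dx=+11,dy=+17->C; (2,3):dx=+3,dy=+4->C; (2,4):dx=+1,dy=+2->C; (2,5):dx=+7,dy=+15->C
  (2,6):dx=+6,dy=+11->C; (2,7):dx=+4,dy=+6->C; (2,8):dx=+5,dy=+8->C; (2,9):dx=-2,dy=-1->C
  (2,10):dx=+8,dy=+13->C; (3,4):dx=-2,dy=-2->C; (3,5):dx=+4,dy=+11->C; (3,6):dx=+3,dy=+7->C
  (3,7):dx=+1,dy=+2->C; (3,8):dx=+2,dy=+4->C; (3,9):dx=-5,dy=-5->C; (3,10):dx=+5,dy=+9->C
  (4,5):dx=+6,dy=+13->C; (4,6):dx=+5,dy=+9->C; (4,7):dx=+3,dy=+4->C; (4,8):dx=+4,dy=+6->C
  (4,9):dx=-3,dy=-3->C; (4,10):dx=+7,dy=+11->C; (5,6):dx=-1,dy=-4->C; (5,7):dx=-3,dy=-9->C
  (5,8):dx=-2,dy=-7->C; (5,9):dx=-9,dy=-16->C; (5,10):dx=+1,dy=-2->D; (6,7):dx=-2,dy=-5->C
  (6,8):dx=-1,dy=-3->C; (6,9):dx=-8,dy=-12->C; (6,10):dx=+2,dy=+2->C; (7,8):dx=+1,dy=+2->C
  (7,9):dx=-6,dy=-7->C; (7,10):dx=+4,dy=+7->C; (8,9):dx=-7,dy=-9->C; (8,10):dx=+3,dy=+5->C
  (9,10):dx=+10,dy=+14->C
Step 2: C = 44, D = 1, total pairs = 45.
Step 3: tau = (C - D)/(n(n-1)/2) = (44 - 1)/45 = 0.955556.
Step 4: Exact two-sided p-value (enumerate n! = 3628800 permutations of y under H0): p = 0.000006.
Step 5: alpha = 0.05. reject H0.

tau_b = 0.9556 (C=44, D=1), p = 0.000006, reject H0.


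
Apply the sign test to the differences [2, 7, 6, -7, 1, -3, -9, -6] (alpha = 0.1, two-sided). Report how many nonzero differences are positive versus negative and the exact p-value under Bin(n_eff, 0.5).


Step 1: Discard zero differences. Original n = 8; n_eff = number of nonzero differences = 8.
Nonzero differences (with sign): +2, +7, +6, -7, +1, -3, -9, -6
Step 2: Count signs: positive = 4, negative = 4.
Step 3: Under H0: P(positive) = 0.5, so the number of positives S ~ Bin(8, 0.5).
Step 4: Two-sided exact p-value = sum of Bin(8,0.5) probabilities at or below the observed probability = 1.000000.
Step 5: alpha = 0.1. fail to reject H0.

n_eff = 8, pos = 4, neg = 4, p = 1.000000, fail to reject H0.


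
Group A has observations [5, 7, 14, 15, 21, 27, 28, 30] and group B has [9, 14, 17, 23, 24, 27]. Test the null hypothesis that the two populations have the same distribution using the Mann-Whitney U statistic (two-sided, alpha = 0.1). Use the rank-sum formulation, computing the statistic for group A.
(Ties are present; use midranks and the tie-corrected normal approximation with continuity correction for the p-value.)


Step 1: Combine and sort all 14 observations; assign midranks.
sorted (value, group): (5,X), (7,X), (9,Y), (14,X), (14,Y), (15,X), (17,Y), (21,X), (23,Y), (24,Y), (27,X), (27,Y), (28,X), (30,X)
ranks: 5->1, 7->2, 9->3, 14->4.5, 14->4.5, 15->6, 17->7, 21->8, 23->9, 24->10, 27->11.5, 27->11.5, 28->13, 30->14
Step 2: Rank sum for X: R1 = 1 + 2 + 4.5 + 6 + 8 + 11.5 + 13 + 14 = 60.
Step 3: U_X = R1 - n1(n1+1)/2 = 60 - 8*9/2 = 60 - 36 = 24.
       U_Y = n1*n2 - U_X = 48 - 24 = 24.
Step 4: Ties are present, so use the tie-corrected normal approximation (with continuity correction) for the p-value.
Step 5: p-value = 1.000000; compare to alpha = 0.1. fail to reject H0.

U_X = 24, p = 1.000000, fail to reject H0 at alpha = 0.1.


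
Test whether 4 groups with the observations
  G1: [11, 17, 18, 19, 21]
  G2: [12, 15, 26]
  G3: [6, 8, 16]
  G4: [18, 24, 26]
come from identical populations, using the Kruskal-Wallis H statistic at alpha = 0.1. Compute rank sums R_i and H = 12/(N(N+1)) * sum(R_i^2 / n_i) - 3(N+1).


Step 1: Combine all N = 14 observations and assign midranks.
sorted (value, group, rank): (6,G3,1), (8,G3,2), (11,G1,3), (12,G2,4), (15,G2,5), (16,G3,6), (17,G1,7), (18,G1,8.5), (18,G4,8.5), (19,G1,10), (21,G1,11), (24,G4,12), (26,G2,13.5), (26,G4,13.5)
Step 2: Sum ranks within each group.
R_1 = 39.5 (n_1 = 5)
R_2 = 22.5 (n_2 = 3)
R_3 = 9 (n_3 = 3)
R_4 = 34 (n_4 = 3)
Step 3: H = 12/(N(N+1)) * sum(R_i^2/n_i) - 3(N+1)
     = 12/(14*15) * (39.5^2/5 + 22.5^2/3 + 9^2/3 + 34^2/3) - 3*15
     = 0.057143 * 893.133 - 45
     = 6.036190.
Step 4: Ties present; correction factor C = 1 - 12/(14^3 - 14) = 0.995604. Corrected H = 6.036190 / 0.995604 = 6.062840.
Step 5: Under H0, H ~ chi^2(3); p-value = 0.108593.
Step 6: alpha = 0.1. fail to reject H0.

H = 6.0628, df = 3, p = 0.108593, fail to reject H0.


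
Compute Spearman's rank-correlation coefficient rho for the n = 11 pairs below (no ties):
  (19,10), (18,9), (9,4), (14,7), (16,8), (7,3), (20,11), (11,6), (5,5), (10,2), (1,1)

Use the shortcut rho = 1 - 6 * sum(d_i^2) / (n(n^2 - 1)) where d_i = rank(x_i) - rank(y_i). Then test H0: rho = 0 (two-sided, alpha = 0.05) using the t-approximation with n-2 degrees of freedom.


Step 1: Rank x and y separately (midranks; no ties here).
rank(x): 19->10, 18->9, 9->4, 14->7, 16->8, 7->3, 20->11, 11->6, 5->2, 10->5, 1->1
rank(y): 10->10, 9->9, 4->4, 7->7, 8->8, 3->3, 11->11, 6->6, 5->5, 2->2, 1->1
Step 2: d_i = R_x(i) - R_y(i); compute d_i^2.
  (10-10)^2=0, (9-9)^2=0, (4-4)^2=0, (7-7)^2=0, (8-8)^2=0, (3-3)^2=0, (11-11)^2=0, (6-6)^2=0, (2-5)^2=9, (5-2)^2=9, (1-1)^2=0
sum(d^2) = 18.
Step 3: rho = 1 - 6*18 / (11*(11^2 - 1)) = 1 - 108/1320 = 0.918182.
Step 4: Under H0, t = rho * sqrt((n-2)/(1-rho^2)) = 6.9531 ~ t(9).
Step 5: Two-sided p-value from the t-distribution with 9 df = 0.000067.
Step 6: alpha = 0.05. reject H0.

rho = 0.9182, p = 0.000067, reject H0 at alpha = 0.05.


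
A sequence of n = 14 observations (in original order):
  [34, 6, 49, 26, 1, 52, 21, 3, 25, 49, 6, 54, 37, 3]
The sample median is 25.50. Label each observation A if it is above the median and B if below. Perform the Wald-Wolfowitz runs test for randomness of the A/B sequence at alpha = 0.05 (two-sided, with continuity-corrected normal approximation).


Step 1: Compute median = 25.50; label A = above, B = below.
Labels in order: ABAABABBBABAAB  (n_A = 7, n_B = 7)
Step 2: Count runs R = 10.
Step 3: Under H0 (random ordering), E[R] = 2*n_A*n_B/(n_A+n_B) + 1 = 2*7*7/14 + 1 = 8.0000.
        Var[R] = 2*n_A*n_B*(2*n_A*n_B - n_A - n_B) / ((n_A+n_B)^2 * (n_A+n_B-1)) = 8232/2548 = 3.2308.
        SD[R] = 1.7974.
Step 4: Continuity-corrected z = (R - 0.5 - E[R]) / SD[R] = (10 - 0.5 - 8.0000) / 1.7974 = 0.8345.
Step 5: Two-sided p-value via normal approximation = 2*(1 - Phi(|z|)) = 0.403986.
Step 6: alpha = 0.05. fail to reject H0.

R = 10, z = 0.8345, p = 0.403986, fail to reject H0.


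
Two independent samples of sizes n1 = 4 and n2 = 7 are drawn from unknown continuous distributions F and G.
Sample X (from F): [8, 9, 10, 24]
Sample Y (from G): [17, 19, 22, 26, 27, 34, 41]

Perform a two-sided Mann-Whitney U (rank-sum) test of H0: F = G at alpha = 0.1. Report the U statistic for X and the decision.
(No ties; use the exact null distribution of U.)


Step 1: Combine and sort all 11 observations; assign midranks.
sorted (value, group): (8,X), (9,X), (10,X), (17,Y), (19,Y), (22,Y), (24,X), (26,Y), (27,Y), (34,Y), (41,Y)
ranks: 8->1, 9->2, 10->3, 17->4, 19->5, 22->6, 24->7, 26->8, 27->9, 34->10, 41->11
Step 2: Rank sum for X: R1 = 1 + 2 + 3 + 7 = 13.
Step 3: U_X = R1 - n1(n1+1)/2 = 13 - 4*5/2 = 13 - 10 = 3.
       U_Y = n1*n2 - U_X = 28 - 3 = 25.
Step 4: No ties, so the exact null distribution of U (based on enumerating the C(11,4) = 330 equally likely rank assignments) gives the two-sided p-value.
Step 5: p-value = 0.042424; compare to alpha = 0.1. reject H0.

U_X = 3, p = 0.042424, reject H0 at alpha = 0.1.


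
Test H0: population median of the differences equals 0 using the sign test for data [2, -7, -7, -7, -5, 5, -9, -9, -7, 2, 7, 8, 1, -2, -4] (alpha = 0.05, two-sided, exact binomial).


Step 1: Discard zero differences. Original n = 15; n_eff = number of nonzero differences = 15.
Nonzero differences (with sign): +2, -7, -7, -7, -5, +5, -9, -9, -7, +2, +7, +8, +1, -2, -4
Step 2: Count signs: positive = 6, negative = 9.
Step 3: Under H0: P(positive) = 0.5, so the number of positives S ~ Bin(15, 0.5).
Step 4: Two-sided exact p-value = sum of Bin(15,0.5) probabilities at or below the observed probability = 0.607239.
Step 5: alpha = 0.05. fail to reject H0.

n_eff = 15, pos = 6, neg = 9, p = 0.607239, fail to reject H0.


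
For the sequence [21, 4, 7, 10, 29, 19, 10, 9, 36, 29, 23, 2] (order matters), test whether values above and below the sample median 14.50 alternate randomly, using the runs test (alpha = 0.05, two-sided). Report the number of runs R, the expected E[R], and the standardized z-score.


Step 1: Compute median = 14.50; label A = above, B = below.
Labels in order: ABBBAABBAAAB  (n_A = 6, n_B = 6)
Step 2: Count runs R = 6.
Step 3: Under H0 (random ordering), E[R] = 2*n_A*n_B/(n_A+n_B) + 1 = 2*6*6/12 + 1 = 7.0000.
        Var[R] = 2*n_A*n_B*(2*n_A*n_B - n_A - n_B) / ((n_A+n_B)^2 * (n_A+n_B-1)) = 4320/1584 = 2.7273.
        SD[R] = 1.6514.
Step 4: Continuity-corrected z = (R + 0.5 - E[R]) / SD[R] = (6 + 0.5 - 7.0000) / 1.6514 = -0.3028.
Step 5: Two-sided p-value via normal approximation = 2*(1 - Phi(|z|)) = 0.762069.
Step 6: alpha = 0.05. fail to reject H0.

R = 6, z = -0.3028, p = 0.762069, fail to reject H0.


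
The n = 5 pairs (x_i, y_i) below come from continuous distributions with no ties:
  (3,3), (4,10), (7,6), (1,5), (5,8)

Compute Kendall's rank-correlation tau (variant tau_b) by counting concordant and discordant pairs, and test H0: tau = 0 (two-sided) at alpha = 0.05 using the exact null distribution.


Step 1: Enumerate the 10 unordered pairs (i,j) with i<j and classify each by sign(x_j-x_i) * sign(y_j-y_i).
  (1,2):dx=+1,dy=+7->C; (1,3):dx=+4,dy=+3->C; (1,4):dx=-2,dy=+2->D; (1,5):dx=+2,dy=+5->C
  (2,3):dx=+3,dy=-4->D; (2,4):dx=-3,dy=-5->C; (2,5):dx=+1,dy=-2->D; (3,4):dx=-6,dy=-1->C
  (3,5):dx=-2,dy=+2->D; (4,5):dx=+4,dy=+3->C
Step 2: C = 6, D = 4, total pairs = 10.
Step 3: tau = (C - D)/(n(n-1)/2) = (6 - 4)/10 = 0.200000.
Step 4: Exact two-sided p-value (enumerate n! = 120 permutations of y under H0): p = 0.816667.
Step 5: alpha = 0.05. fail to reject H0.

tau_b = 0.2000 (C=6, D=4), p = 0.816667, fail to reject H0.


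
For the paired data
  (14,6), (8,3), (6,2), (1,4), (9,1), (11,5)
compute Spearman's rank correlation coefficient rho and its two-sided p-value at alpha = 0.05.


Step 1: Rank x and y separately (midranks; no ties here).
rank(x): 14->6, 8->3, 6->2, 1->1, 9->4, 11->5
rank(y): 6->6, 3->3, 2->2, 4->4, 1->1, 5->5
Step 2: d_i = R_x(i) - R_y(i); compute d_i^2.
  (6-6)^2=0, (3-3)^2=0, (2-2)^2=0, (1-4)^2=9, (4-1)^2=9, (5-5)^2=0
sum(d^2) = 18.
Step 3: rho = 1 - 6*18 / (6*(6^2 - 1)) = 1 - 108/210 = 0.485714.
Step 4: Under H0, t = rho * sqrt((n-2)/(1-rho^2)) = 1.1113 ~ t(4).
Step 5: Two-sided p-value from the t-distribution with 4 df = 0.328723.
Step 6: alpha = 0.05. fail to reject H0.

rho = 0.4857, p = 0.328723, fail to reject H0 at alpha = 0.05.


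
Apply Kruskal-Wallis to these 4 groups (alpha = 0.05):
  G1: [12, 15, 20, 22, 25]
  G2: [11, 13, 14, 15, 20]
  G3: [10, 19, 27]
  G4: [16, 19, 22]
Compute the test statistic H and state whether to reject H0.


Step 1: Combine all N = 16 observations and assign midranks.
sorted (value, group, rank): (10,G3,1), (11,G2,2), (12,G1,3), (13,G2,4), (14,G2,5), (15,G1,6.5), (15,G2,6.5), (16,G4,8), (19,G3,9.5), (19,G4,9.5), (20,G1,11.5), (20,G2,11.5), (22,G1,13.5), (22,G4,13.5), (25,G1,15), (27,G3,16)
Step 2: Sum ranks within each group.
R_1 = 49.5 (n_1 = 5)
R_2 = 29 (n_2 = 5)
R_3 = 26.5 (n_3 = 3)
R_4 = 31 (n_4 = 3)
Step 3: H = 12/(N(N+1)) * sum(R_i^2/n_i) - 3(N+1)
     = 12/(16*17) * (49.5^2/5 + 29^2/5 + 26.5^2/3 + 31^2/3) - 3*17
     = 0.044118 * 1212.67 - 51
     = 2.500000.
Step 4: Ties present; correction factor C = 1 - 24/(16^3 - 16) = 0.994118. Corrected H = 2.500000 / 0.994118 = 2.514793.
Step 5: Under H0, H ~ chi^2(3); p-value = 0.472624.
Step 6: alpha = 0.05. fail to reject H0.

H = 2.5148, df = 3, p = 0.472624, fail to reject H0.


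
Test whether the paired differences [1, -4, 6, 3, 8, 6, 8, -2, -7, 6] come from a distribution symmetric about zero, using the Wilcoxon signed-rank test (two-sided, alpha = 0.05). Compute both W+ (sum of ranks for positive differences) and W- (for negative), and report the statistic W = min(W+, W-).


Step 1: Drop any zero differences (none here) and take |d_i|.
|d| = [1, 4, 6, 3, 8, 6, 8, 2, 7, 6]
Step 2: Midrank |d_i| (ties get averaged ranks).
ranks: |1|->1, |4|->4, |6|->6, |3|->3, |8|->9.5, |6|->6, |8|->9.5, |2|->2, |7|->8, |6|->6
Step 3: Attach original signs; sum ranks with positive sign and with negative sign.
W+ = 1 + 6 + 3 + 9.5 + 6 + 9.5 + 6 = 41
W- = 4 + 2 + 8 = 14
(Check: W+ + W- = 55 should equal n(n+1)/2 = 55.)
Step 4: Test statistic W = min(W+, W-) = 14.
Step 5: Ties in |d|, so use the tie-corrected normal approximation.
        E[W] = n(n+1)/4 = 10*11/4 = 27.5.
        Tie groups: |d|=6 (t=3), |d|=8 (t=2); sum(t^3 - t) = 30.
        Var[W] = n(n+1)(2n+1)/24 - sum(t^3-t)/48 = 2310/24 - 30/48 = 95.625.
        z = (W - E[W]) / sqrt(Var[W]) = (14 - 27.5) / 9.7788 = -1.3805.
        Two-sided p = 2*Phi(z) = 0.167421.
Step 6: alpha = 0.05. fail to reject H0.

W+ = 41, W- = 14, W = min = 14, p = 0.167421, fail to reject H0.


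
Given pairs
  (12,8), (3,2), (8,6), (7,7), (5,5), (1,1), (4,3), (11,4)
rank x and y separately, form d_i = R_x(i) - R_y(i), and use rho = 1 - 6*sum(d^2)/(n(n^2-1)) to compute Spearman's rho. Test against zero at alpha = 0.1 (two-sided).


Step 1: Rank x and y separately (midranks; no ties here).
rank(x): 12->8, 3->2, 8->6, 7->5, 5->4, 1->1, 4->3, 11->7
rank(y): 8->8, 2->2, 6->6, 7->7, 5->5, 1->1, 3->3, 4->4
Step 2: d_i = R_x(i) - R_y(i); compute d_i^2.
  (8-8)^2=0, (2-2)^2=0, (6-6)^2=0, (5-7)^2=4, (4-5)^2=1, (1-1)^2=0, (3-3)^2=0, (7-4)^2=9
sum(d^2) = 14.
Step 3: rho = 1 - 6*14 / (8*(8^2 - 1)) = 1 - 84/504 = 0.833333.
Step 4: Under H0, t = rho * sqrt((n-2)/(1-rho^2)) = 3.6927 ~ t(6).
Step 5: Two-sided p-value from the t-distribution with 6 df = 0.010176.
Step 6: alpha = 0.1. reject H0.

rho = 0.8333, p = 0.010176, reject H0 at alpha = 0.1.


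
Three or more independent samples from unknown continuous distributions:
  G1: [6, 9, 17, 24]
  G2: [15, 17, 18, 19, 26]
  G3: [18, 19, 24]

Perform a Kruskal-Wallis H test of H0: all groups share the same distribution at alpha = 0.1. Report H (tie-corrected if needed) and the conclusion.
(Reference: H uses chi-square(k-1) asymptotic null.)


Step 1: Combine all N = 12 observations and assign midranks.
sorted (value, group, rank): (6,G1,1), (9,G1,2), (15,G2,3), (17,G1,4.5), (17,G2,4.5), (18,G2,6.5), (18,G3,6.5), (19,G2,8.5), (19,G3,8.5), (24,G1,10.5), (24,G3,10.5), (26,G2,12)
Step 2: Sum ranks within each group.
R_1 = 18 (n_1 = 4)
R_2 = 34.5 (n_2 = 5)
R_3 = 25.5 (n_3 = 3)
Step 3: H = 12/(N(N+1)) * sum(R_i^2/n_i) - 3(N+1)
     = 12/(12*13) * (18^2/4 + 34.5^2/5 + 25.5^2/3) - 3*13
     = 0.076923 * 535.8 - 39
     = 2.215385.
Step 4: Ties present; correction factor C = 1 - 24/(12^3 - 12) = 0.986014. Corrected H = 2.215385 / 0.986014 = 2.246809.
Step 5: Under H0, H ~ chi^2(2); p-value = 0.325171.
Step 6: alpha = 0.1. fail to reject H0.

H = 2.2468, df = 2, p = 0.325171, fail to reject H0.


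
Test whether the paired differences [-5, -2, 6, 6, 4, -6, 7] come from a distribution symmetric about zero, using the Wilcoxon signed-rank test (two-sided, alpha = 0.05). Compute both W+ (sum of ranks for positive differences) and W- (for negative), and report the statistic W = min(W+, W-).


Step 1: Drop any zero differences (none here) and take |d_i|.
|d| = [5, 2, 6, 6, 4, 6, 7]
Step 2: Midrank |d_i| (ties get averaged ranks).
ranks: |5|->3, |2|->1, |6|->5, |6|->5, |4|->2, |6|->5, |7|->7
Step 3: Attach original signs; sum ranks with positive sign and with negative sign.
W+ = 5 + 5 + 2 + 7 = 19
W- = 3 + 1 + 5 = 9
(Check: W+ + W- = 28 should equal n(n+1)/2 = 28.)
Step 4: Test statistic W = min(W+, W-) = 9.
Step 5: Ties in |d|, so use the tie-corrected normal approximation.
        E[W] = n(n+1)/4 = 7*8/4 = 14.
        Tie groups: |d|=6 (t=3); sum(t^3 - t) = 24.
        Var[W] = n(n+1)(2n+1)/24 - sum(t^3-t)/48 = 840/24 - 24/48 = 34.5.
        z = (W - E[W]) / sqrt(Var[W]) = (9 - 14) / 5.8737 = -0.8513.
        Two-sided p = 2*Phi(z) = 0.394627.
Step 6: alpha = 0.05. fail to reject H0.

W+ = 19, W- = 9, W = min = 9, p = 0.394627, fail to reject H0.


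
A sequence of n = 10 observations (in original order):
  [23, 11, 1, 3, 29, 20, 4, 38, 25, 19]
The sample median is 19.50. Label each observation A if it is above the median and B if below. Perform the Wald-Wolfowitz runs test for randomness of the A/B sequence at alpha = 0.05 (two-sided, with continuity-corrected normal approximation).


Step 1: Compute median = 19.50; label A = above, B = below.
Labels in order: ABBBAABAAB  (n_A = 5, n_B = 5)
Step 2: Count runs R = 6.
Step 3: Under H0 (random ordering), E[R] = 2*n_A*n_B/(n_A+n_B) + 1 = 2*5*5/10 + 1 = 6.0000.
        Var[R] = 2*n_A*n_B*(2*n_A*n_B - n_A - n_B) / ((n_A+n_B)^2 * (n_A+n_B-1)) = 2000/900 = 2.2222.
        SD[R] = 1.4907.
Step 4: R = E[R], so z = 0 with no continuity correction.
Step 5: Two-sided p-value via normal approximation = 2*(1 - Phi(|z|)) = 1.000000.
Step 6: alpha = 0.05. fail to reject H0.

R = 6, z = 0.0000, p = 1.000000, fail to reject H0.


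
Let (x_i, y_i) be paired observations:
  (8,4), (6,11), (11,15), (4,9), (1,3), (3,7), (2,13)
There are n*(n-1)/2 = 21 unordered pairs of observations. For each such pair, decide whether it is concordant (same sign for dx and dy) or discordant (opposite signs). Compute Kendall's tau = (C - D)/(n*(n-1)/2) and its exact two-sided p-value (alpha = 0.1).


Step 1: Enumerate the 21 unordered pairs (i,j) with i<j and classify each by sign(x_j-x_i) * sign(y_j-y_i).
  (1,2):dx=-2,dy=+7->D; (1,3):dx=+3,dy=+11->C; (1,4):dx=-4,dy=+5->D; (1,5):dx=-7,dy=-1->C
  (1,6):dx=-5,dy=+3->D; (1,7):dx=-6,dy=+9->D; (2,3):dx=+5,dy=+4->C; (2,4):dx=-2,dy=-2->C
  (2,5):dx=-5,dy=-8->C; (2,6):dx=-3,dy=-4->C; (2,7):dx=-4,dy=+2->D; (3,4):dx=-7,dy=-6->C
  (3,5):dx=-10,dy=-12->C; (3,6):dx=-8,dy=-8->C; (3,7):dx=-9,dy=-2->C; (4,5):dx=-3,dy=-6->C
  (4,6):dx=-1,dy=-2->C; (4,7):dx=-2,dy=+4->D; (5,6):dx=+2,dy=+4->C; (5,7):dx=+1,dy=+10->C
  (6,7):dx=-1,dy=+6->D
Step 2: C = 14, D = 7, total pairs = 21.
Step 3: tau = (C - D)/(n(n-1)/2) = (14 - 7)/21 = 0.333333.
Step 4: Exact two-sided p-value (enumerate n! = 5040 permutations of y under H0): p = 0.381349.
Step 5: alpha = 0.1. fail to reject H0.

tau_b = 0.3333 (C=14, D=7), p = 0.381349, fail to reject H0.


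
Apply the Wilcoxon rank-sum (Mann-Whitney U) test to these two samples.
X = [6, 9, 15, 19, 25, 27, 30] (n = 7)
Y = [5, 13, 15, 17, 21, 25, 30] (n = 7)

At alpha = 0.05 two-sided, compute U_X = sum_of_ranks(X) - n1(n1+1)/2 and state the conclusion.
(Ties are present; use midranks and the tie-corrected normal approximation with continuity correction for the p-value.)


Step 1: Combine and sort all 14 observations; assign midranks.
sorted (value, group): (5,Y), (6,X), (9,X), (13,Y), (15,X), (15,Y), (17,Y), (19,X), (21,Y), (25,X), (25,Y), (27,X), (30,X), (30,Y)
ranks: 5->1, 6->2, 9->3, 13->4, 15->5.5, 15->5.5, 17->7, 19->8, 21->9, 25->10.5, 25->10.5, 27->12, 30->13.5, 30->13.5
Step 2: Rank sum for X: R1 = 2 + 3 + 5.5 + 8 + 10.5 + 12 + 13.5 = 54.5.
Step 3: U_X = R1 - n1(n1+1)/2 = 54.5 - 7*8/2 = 54.5 - 28 = 26.5.
       U_Y = n1*n2 - U_X = 49 - 26.5 = 22.5.
Step 4: Ties are present, so use the tie-corrected normal approximation (with continuity correction) for the p-value.
Step 5: p-value = 0.847509; compare to alpha = 0.05. fail to reject H0.

U_X = 26.5, p = 0.847509, fail to reject H0 at alpha = 0.05.


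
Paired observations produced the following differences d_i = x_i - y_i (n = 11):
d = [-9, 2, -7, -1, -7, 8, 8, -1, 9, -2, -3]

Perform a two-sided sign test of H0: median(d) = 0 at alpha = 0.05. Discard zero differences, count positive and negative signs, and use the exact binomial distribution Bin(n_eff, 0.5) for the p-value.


Step 1: Discard zero differences. Original n = 11; n_eff = number of nonzero differences = 11.
Nonzero differences (with sign): -9, +2, -7, -1, -7, +8, +8, -1, +9, -2, -3
Step 2: Count signs: positive = 4, negative = 7.
Step 3: Under H0: P(positive) = 0.5, so the number of positives S ~ Bin(11, 0.5).
Step 4: Two-sided exact p-value = sum of Bin(11,0.5) probabilities at or below the observed probability = 0.548828.
Step 5: alpha = 0.05. fail to reject H0.

n_eff = 11, pos = 4, neg = 7, p = 0.548828, fail to reject H0.


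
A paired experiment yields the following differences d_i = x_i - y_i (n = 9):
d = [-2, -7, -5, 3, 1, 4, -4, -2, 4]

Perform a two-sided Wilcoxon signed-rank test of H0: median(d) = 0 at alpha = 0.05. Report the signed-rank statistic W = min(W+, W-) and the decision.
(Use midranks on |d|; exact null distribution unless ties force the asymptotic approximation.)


Step 1: Drop any zero differences (none here) and take |d_i|.
|d| = [2, 7, 5, 3, 1, 4, 4, 2, 4]
Step 2: Midrank |d_i| (ties get averaged ranks).
ranks: |2|->2.5, |7|->9, |5|->8, |3|->4, |1|->1, |4|->6, |4|->6, |2|->2.5, |4|->6
Step 3: Attach original signs; sum ranks with positive sign and with negative sign.
W+ = 4 + 1 + 6 + 6 = 17
W- = 2.5 + 9 + 8 + 6 + 2.5 = 28
(Check: W+ + W- = 45 should equal n(n+1)/2 = 45.)
Step 4: Test statistic W = min(W+, W-) = 17.
Step 5: Ties in |d|, so use the tie-corrected normal approximation.
        E[W] = n(n+1)/4 = 9*10/4 = 22.5.
        Tie groups: |d|=2 (t=2), |d|=4 (t=3); sum(t^3 - t) = 30.
        Var[W] = n(n+1)(2n+1)/24 - sum(t^3-t)/48 = 1710/24 - 30/48 = 70.625.
        z = (W - E[W]) / sqrt(Var[W]) = (17 - 22.5) / 8.4039 = -0.6545.
        Two-sided p = 2*Phi(z) = 0.512815.
Step 6: alpha = 0.05. fail to reject H0.

W+ = 17, W- = 28, W = min = 17, p = 0.512815, fail to reject H0.


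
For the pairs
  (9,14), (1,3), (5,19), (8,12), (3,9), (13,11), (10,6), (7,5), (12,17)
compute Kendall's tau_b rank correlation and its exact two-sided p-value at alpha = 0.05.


Step 1: Enumerate the 36 unordered pairs (i,j) with i<j and classify each by sign(x_j-x_i) * sign(y_j-y_i).
  (1,2):dx=-8,dy=-11->C; (1,3):dx=-4,dy=+5->D; (1,4):dx=-1,dy=-2->C; (1,5):dx=-6,dy=-5->C
  (1,6):dx=+4,dy=-3->D; (1,7):dx=+1,dy=-8->D; (1,8):dx=-2,dy=-9->C; (1,9):dx=+3,dy=+3->C
  (2,3):dx=+4,dy=+16->C; (2,4):dx=+7,dy=+9->C; (2,5):dx=+2,dy=+6->C; (2,6):dx=+12,dy=+8->C
  (2,7):dx=+9,dy=+3->C; (2,8):dx=+6,dy=+2->C; (2,9):dx=+11,dy=+14->C; (3,4):dx=+3,dy=-7->D
  (3,5):dx=-2,dy=-10->C; (3,6):dx=+8,dy=-8->D; (3,7):dx=+5,dy=-13->D; (3,8):dx=+2,dy=-14->D
  (3,9):dx=+7,dy=-2->D; (4,5):dx=-5,dy=-3->C; (4,6):dx=+5,dy=-1->D; (4,7):dx=+2,dy=-6->D
  (4,8):dx=-1,dy=-7->C; (4,9):dx=+4,dy=+5->C; (5,6):dx=+10,dy=+2->C; (5,7):dx=+7,dy=-3->D
  (5,8):dx=+4,dy=-4->D; (5,9):dx=+9,dy=+8->C; (6,7):dx=-3,dy=-5->C; (6,8):dx=-6,dy=-6->C
  (6,9):dx=-1,dy=+6->D; (7,8):dx=-3,dy=-1->C; (7,9):dx=+2,dy=+11->C; (8,9):dx=+5,dy=+12->C
Step 2: C = 23, D = 13, total pairs = 36.
Step 3: tau = (C - D)/(n(n-1)/2) = (23 - 13)/36 = 0.277778.
Step 4: Exact two-sided p-value (enumerate n! = 362880 permutations of y under H0): p = 0.358488.
Step 5: alpha = 0.05. fail to reject H0.

tau_b = 0.2778 (C=23, D=13), p = 0.358488, fail to reject H0.


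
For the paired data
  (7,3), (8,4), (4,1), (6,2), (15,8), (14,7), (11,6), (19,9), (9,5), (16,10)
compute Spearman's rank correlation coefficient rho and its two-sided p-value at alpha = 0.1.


Step 1: Rank x and y separately (midranks; no ties here).
rank(x): 7->3, 8->4, 4->1, 6->2, 15->8, 14->7, 11->6, 19->10, 9->5, 16->9
rank(y): 3->3, 4->4, 1->1, 2->2, 8->8, 7->7, 6->6, 9->9, 5->5, 10->10
Step 2: d_i = R_x(i) - R_y(i); compute d_i^2.
  (3-3)^2=0, (4-4)^2=0, (1-1)^2=0, (2-2)^2=0, (8-8)^2=0, (7-7)^2=0, (6-6)^2=0, (10-9)^2=1, (5-5)^2=0, (9-10)^2=1
sum(d^2) = 2.
Step 3: rho = 1 - 6*2 / (10*(10^2 - 1)) = 1 - 12/990 = 0.987879.
Step 4: Under H0, t = rho * sqrt((n-2)/(1-rho^2)) = 18.0003 ~ t(8).
Step 5: Two-sided p-value from the t-distribution with 8 df = 0.000000.
Step 6: alpha = 0.1. reject H0.

rho = 0.9879, p = 0.000000, reject H0 at alpha = 0.1.


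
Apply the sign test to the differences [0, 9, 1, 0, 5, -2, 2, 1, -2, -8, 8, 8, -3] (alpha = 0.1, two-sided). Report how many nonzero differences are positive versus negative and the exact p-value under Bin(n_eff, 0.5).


Step 1: Discard zero differences. Original n = 13; n_eff = number of nonzero differences = 11.
Nonzero differences (with sign): +9, +1, +5, -2, +2, +1, -2, -8, +8, +8, -3
Step 2: Count signs: positive = 7, negative = 4.
Step 3: Under H0: P(positive) = 0.5, so the number of positives S ~ Bin(11, 0.5).
Step 4: Two-sided exact p-value = sum of Bin(11,0.5) probabilities at or below the observed probability = 0.548828.
Step 5: alpha = 0.1. fail to reject H0.

n_eff = 11, pos = 7, neg = 4, p = 0.548828, fail to reject H0.


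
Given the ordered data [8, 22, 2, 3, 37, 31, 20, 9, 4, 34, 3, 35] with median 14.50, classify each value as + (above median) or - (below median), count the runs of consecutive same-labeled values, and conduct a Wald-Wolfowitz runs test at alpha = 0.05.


Step 1: Compute median = 14.50; label A = above, B = below.
Labels in order: BABBAAABBABA  (n_A = 6, n_B = 6)
Step 2: Count runs R = 8.
Step 3: Under H0 (random ordering), E[R] = 2*n_A*n_B/(n_A+n_B) + 1 = 2*6*6/12 + 1 = 7.0000.
        Var[R] = 2*n_A*n_B*(2*n_A*n_B - n_A - n_B) / ((n_A+n_B)^2 * (n_A+n_B-1)) = 4320/1584 = 2.7273.
        SD[R] = 1.6514.
Step 4: Continuity-corrected z = (R - 0.5 - E[R]) / SD[R] = (8 - 0.5 - 7.0000) / 1.6514 = 0.3028.
Step 5: Two-sided p-value via normal approximation = 2*(1 - Phi(|z|)) = 0.762069.
Step 6: alpha = 0.05. fail to reject H0.

R = 8, z = 0.3028, p = 0.762069, fail to reject H0.


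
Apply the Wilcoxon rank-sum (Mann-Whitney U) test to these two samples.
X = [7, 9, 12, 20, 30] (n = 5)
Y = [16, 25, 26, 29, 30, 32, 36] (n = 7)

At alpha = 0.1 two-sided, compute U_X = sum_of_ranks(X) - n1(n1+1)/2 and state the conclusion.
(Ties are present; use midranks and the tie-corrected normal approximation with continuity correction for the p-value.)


Step 1: Combine and sort all 12 observations; assign midranks.
sorted (value, group): (7,X), (9,X), (12,X), (16,Y), (20,X), (25,Y), (26,Y), (29,Y), (30,X), (30,Y), (32,Y), (36,Y)
ranks: 7->1, 9->2, 12->3, 16->4, 20->5, 25->6, 26->7, 29->8, 30->9.5, 30->9.5, 32->11, 36->12
Step 2: Rank sum for X: R1 = 1 + 2 + 3 + 5 + 9.5 = 20.5.
Step 3: U_X = R1 - n1(n1+1)/2 = 20.5 - 5*6/2 = 20.5 - 15 = 5.5.
       U_Y = n1*n2 - U_X = 35 - 5.5 = 29.5.
Step 4: Ties are present, so use the tie-corrected normal approximation (with continuity correction) for the p-value.
Step 5: p-value = 0.061363; compare to alpha = 0.1. reject H0.

U_X = 5.5, p = 0.061363, reject H0 at alpha = 0.1.


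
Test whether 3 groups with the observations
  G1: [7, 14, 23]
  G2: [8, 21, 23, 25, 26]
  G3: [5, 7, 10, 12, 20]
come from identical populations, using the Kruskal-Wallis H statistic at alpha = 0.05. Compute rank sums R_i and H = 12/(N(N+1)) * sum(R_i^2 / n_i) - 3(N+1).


Step 1: Combine all N = 13 observations and assign midranks.
sorted (value, group, rank): (5,G3,1), (7,G1,2.5), (7,G3,2.5), (8,G2,4), (10,G3,5), (12,G3,6), (14,G1,7), (20,G3,8), (21,G2,9), (23,G1,10.5), (23,G2,10.5), (25,G2,12), (26,G2,13)
Step 2: Sum ranks within each group.
R_1 = 20 (n_1 = 3)
R_2 = 48.5 (n_2 = 5)
R_3 = 22.5 (n_3 = 5)
Step 3: H = 12/(N(N+1)) * sum(R_i^2/n_i) - 3(N+1)
     = 12/(13*14) * (20^2/3 + 48.5^2/5 + 22.5^2/5) - 3*14
     = 0.065934 * 705.033 - 42
     = 4.485714.
Step 4: Ties present; correction factor C = 1 - 12/(13^3 - 13) = 0.994505. Corrected H = 4.485714 / 0.994505 = 4.510497.
Step 5: Under H0, H ~ chi^2(2); p-value = 0.104847.
Step 6: alpha = 0.05. fail to reject H0.

H = 4.5105, df = 2, p = 0.104847, fail to reject H0.


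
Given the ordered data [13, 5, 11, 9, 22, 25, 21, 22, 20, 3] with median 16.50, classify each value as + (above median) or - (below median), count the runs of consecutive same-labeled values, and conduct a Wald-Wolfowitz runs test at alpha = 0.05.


Step 1: Compute median = 16.50; label A = above, B = below.
Labels in order: BBBBAAAAAB  (n_A = 5, n_B = 5)
Step 2: Count runs R = 3.
Step 3: Under H0 (random ordering), E[R] = 2*n_A*n_B/(n_A+n_B) + 1 = 2*5*5/10 + 1 = 6.0000.
        Var[R] = 2*n_A*n_B*(2*n_A*n_B - n_A - n_B) / ((n_A+n_B)^2 * (n_A+n_B-1)) = 2000/900 = 2.2222.
        SD[R] = 1.4907.
Step 4: Continuity-corrected z = (R + 0.5 - E[R]) / SD[R] = (3 + 0.5 - 6.0000) / 1.4907 = -1.6771.
Step 5: Two-sided p-value via normal approximation = 2*(1 - Phi(|z|)) = 0.093533.
Step 6: alpha = 0.05. fail to reject H0.

R = 3, z = -1.6771, p = 0.093533, fail to reject H0.


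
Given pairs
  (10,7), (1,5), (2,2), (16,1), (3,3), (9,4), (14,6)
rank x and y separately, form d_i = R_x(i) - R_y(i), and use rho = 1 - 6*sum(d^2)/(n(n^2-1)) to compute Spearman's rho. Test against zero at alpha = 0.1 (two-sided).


Step 1: Rank x and y separately (midranks; no ties here).
rank(x): 10->5, 1->1, 2->2, 16->7, 3->3, 9->4, 14->6
rank(y): 7->7, 5->5, 2->2, 1->1, 3->3, 4->4, 6->6
Step 2: d_i = R_x(i) - R_y(i); compute d_i^2.
  (5-7)^2=4, (1-5)^2=16, (2-2)^2=0, (7-1)^2=36, (3-3)^2=0, (4-4)^2=0, (6-6)^2=0
sum(d^2) = 56.
Step 3: rho = 1 - 6*56 / (7*(7^2 - 1)) = 1 - 336/336 = 0.000000.
Step 4: Under H0, t = rho * sqrt((n-2)/(1-rho^2)) = 0.0000 ~ t(5).
Step 5: Two-sided p-value from the t-distribution with 5 df = 1.000000.
Step 6: alpha = 0.1. fail to reject H0.

rho = 0.0000, p = 1.000000, fail to reject H0 at alpha = 0.1.
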